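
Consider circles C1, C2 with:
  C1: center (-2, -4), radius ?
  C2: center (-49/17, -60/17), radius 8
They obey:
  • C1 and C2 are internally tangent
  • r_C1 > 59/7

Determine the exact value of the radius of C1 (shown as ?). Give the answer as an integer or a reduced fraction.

9

1. [int C1,C2]  r_C1² − 16r_C1 + 63 = 0  ⇒  r_C1 = 7 or 9
2. given r_C1 > 59/7: keep 9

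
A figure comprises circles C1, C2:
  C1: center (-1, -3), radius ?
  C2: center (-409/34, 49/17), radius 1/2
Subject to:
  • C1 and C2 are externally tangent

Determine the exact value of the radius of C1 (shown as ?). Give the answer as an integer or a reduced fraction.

1. [ext C1·C2]  r_C1² + 1r_C1 − 156 = 0  ⇒  r_C1 = 12 (r>0 drops 1)

12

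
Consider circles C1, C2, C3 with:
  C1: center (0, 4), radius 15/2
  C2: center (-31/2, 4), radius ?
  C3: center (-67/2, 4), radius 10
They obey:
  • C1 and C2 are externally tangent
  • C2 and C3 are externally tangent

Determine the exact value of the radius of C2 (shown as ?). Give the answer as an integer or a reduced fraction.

8

1. [ext C1·C2]  r_C2² + 15r_C2 − 184 = 0  ⇒  r_C2 = 8 (r>0 drops 1)
2. [ext C2·C3]  r_C2² + 20r_C2 − 224 = 0  ⇒  r_C2 = 8 (r>0 drops 1)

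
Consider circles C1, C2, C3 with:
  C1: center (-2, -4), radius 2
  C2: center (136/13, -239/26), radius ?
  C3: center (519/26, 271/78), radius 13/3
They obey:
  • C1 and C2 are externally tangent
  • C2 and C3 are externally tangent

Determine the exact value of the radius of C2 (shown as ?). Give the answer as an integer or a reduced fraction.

23/2

1. [ext C1·C2]  r_C2² + 4r_C2 − 713/4 = 0  ⇒  r_C2 = 23/2 (r>0 drops 1)
2. [ext C2·C3]  r_C2² + (26/3)r_C2 − 2783/12 = 0  ⇒  r_C2 = 23/2 (r>0 drops 1)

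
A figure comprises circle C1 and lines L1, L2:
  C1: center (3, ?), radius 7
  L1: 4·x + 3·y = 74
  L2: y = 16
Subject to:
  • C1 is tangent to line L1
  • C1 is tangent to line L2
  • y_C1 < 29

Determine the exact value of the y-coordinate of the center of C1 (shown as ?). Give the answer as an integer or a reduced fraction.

1. [C1‖L1]  y_C1² − (124/3)y_C1 + 291 = 0  ⇒  y_C1 = 9 or 97/3
2. [C1‖L2]  y_C1² − 32y_C1 + 207 = 0  ⇒  y_C1 = 9 or 23

9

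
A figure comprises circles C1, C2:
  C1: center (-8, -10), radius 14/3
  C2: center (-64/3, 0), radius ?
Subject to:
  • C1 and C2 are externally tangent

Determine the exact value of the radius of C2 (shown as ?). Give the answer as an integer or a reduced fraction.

12

1. [ext C1·C2]  r_C2² + (28/3)r_C2 − 256 = 0  ⇒  r_C2 = 12 (r>0 drops 1)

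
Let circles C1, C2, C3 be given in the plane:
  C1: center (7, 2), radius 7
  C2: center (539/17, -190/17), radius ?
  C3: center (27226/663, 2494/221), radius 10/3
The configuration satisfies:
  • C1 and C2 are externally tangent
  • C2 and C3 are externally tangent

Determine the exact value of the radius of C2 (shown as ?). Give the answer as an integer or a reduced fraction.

1. [ext C1·C2]  r_C2² + 14r_C2 − 735 = 0  ⇒  r_C2 = 21 (r>0 drops 1)
2. [ext C2·C3]  r_C2² + (20/3)r_C2 − 581 = 0  ⇒  r_C2 = 21 (r>0 drops 1)

21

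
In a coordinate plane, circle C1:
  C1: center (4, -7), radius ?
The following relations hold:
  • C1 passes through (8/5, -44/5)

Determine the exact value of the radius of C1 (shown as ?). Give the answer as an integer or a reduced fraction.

1. [C1∋P]  r_C1² − 9 = 0  ⇒  r_C1 = 3 (r>0 drops 1)

3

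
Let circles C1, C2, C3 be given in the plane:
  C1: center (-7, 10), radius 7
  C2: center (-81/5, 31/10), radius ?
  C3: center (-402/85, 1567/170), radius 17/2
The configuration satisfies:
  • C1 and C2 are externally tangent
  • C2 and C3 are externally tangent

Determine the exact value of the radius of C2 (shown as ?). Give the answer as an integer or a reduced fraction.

9/2

1. [ext C1·C2]  r_C2² + 14r_C2 − 333/4 = 0  ⇒  r_C2 = 9/2 (r>0 drops 1)
2. [ext C2·C3]  r_C2² + 17r_C2 − 387/4 = 0  ⇒  r_C2 = 9/2 (r>0 drops 1)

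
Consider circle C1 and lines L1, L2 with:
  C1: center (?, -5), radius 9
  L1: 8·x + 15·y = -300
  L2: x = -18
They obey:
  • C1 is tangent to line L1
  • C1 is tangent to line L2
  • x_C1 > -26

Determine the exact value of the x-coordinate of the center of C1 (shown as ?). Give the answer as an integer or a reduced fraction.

1. [C1‖L1]  x_C1² + (225/4)x_C1 + 1701/4 = 0  ⇒  x_C1 = -189/4 or -9
2. [C1‖L2]  x_C1² + 36x_C1 + 243 = 0  ⇒  x_C1 = -27 or -9

-9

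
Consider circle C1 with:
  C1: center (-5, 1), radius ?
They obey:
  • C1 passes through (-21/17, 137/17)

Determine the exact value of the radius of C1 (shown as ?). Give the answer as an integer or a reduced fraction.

1. [C1∋P]  r_C1² − 64 = 0  ⇒  r_C1 = 8 (r>0 drops 1)

8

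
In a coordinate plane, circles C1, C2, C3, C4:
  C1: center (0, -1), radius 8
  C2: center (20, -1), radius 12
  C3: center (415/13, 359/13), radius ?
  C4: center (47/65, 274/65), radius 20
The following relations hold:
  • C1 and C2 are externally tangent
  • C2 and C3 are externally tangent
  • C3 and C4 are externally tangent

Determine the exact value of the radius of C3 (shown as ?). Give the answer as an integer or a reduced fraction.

19

1. [ext C2·C3]  r_C3² + 24r_C3 − 817 = 0  ⇒  r_C3 = 19 (r>0 drops 1)
2. [ext C3·C4]  r_C3² + 40r_C3 − 1121 = 0  ⇒  r_C3 = 19 (r>0 drops 1)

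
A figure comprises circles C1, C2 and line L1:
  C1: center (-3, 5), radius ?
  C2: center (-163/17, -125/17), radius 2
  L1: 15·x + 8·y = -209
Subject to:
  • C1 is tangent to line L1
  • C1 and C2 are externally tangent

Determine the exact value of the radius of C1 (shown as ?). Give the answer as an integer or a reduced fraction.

1. [C1‖L1]  r_C1² − 144 = 0  ⇒  r_C1 = 12 (r>0 drops 1)
2. [ext C1·C2]  r_C1² + 4r_C1 − 192 = 0  ⇒  r_C1 = 12 (r>0 drops 1)

12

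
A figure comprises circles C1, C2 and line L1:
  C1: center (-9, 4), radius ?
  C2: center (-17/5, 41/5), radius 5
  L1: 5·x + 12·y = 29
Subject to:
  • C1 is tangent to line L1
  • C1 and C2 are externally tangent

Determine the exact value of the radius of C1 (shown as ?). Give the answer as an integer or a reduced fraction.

2

1. [C1‖L1]  r_C1² − 4 = 0  ⇒  r_C1 = 2 (r>0 drops 1)
2. [ext C1·C2]  r_C1² + 10r_C1 − 24 = 0  ⇒  r_C1 = 2 (r>0 drops 1)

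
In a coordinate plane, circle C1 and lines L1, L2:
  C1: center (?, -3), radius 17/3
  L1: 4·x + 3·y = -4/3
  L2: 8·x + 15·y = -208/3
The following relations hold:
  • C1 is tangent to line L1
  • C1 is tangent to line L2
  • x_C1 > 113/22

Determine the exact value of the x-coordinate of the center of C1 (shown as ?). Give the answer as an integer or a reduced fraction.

9

1. [C1‖L1]  x_C1² − (23/6)x_C1 − 93/2 = 0  ⇒  x_C1 = -31/6 or 9
2. [C1‖L2]  x_C1² + (73/12)x_C1 − 543/4 = 0  ⇒  x_C1 = -181/12 or 9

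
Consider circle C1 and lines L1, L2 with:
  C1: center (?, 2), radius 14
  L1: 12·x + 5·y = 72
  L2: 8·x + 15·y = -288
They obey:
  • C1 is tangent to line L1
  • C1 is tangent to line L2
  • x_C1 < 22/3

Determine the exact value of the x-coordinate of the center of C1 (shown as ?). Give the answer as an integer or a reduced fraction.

-10

1. [C1‖L1]  x_C1² − (31/3)x_C1 − 610/3 = 0  ⇒  x_C1 = -10 or 61/3
2. [C1‖L2]  x_C1² + (159/2)x_C1 + 695 = 0  ⇒  x_C1 = -139/2 or -10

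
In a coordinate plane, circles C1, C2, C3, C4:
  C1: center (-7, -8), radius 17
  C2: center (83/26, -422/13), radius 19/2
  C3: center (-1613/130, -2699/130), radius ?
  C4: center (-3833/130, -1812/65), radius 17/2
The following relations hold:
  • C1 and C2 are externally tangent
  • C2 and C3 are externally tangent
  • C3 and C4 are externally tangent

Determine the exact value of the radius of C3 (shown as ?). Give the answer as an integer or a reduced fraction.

1. [ext C2·C3]  r_C3² + 19r_C3 − 290 = 0  ⇒  r_C3 = 10 (r>0 drops 1)
2. [ext C3·C4]  r_C3² + 17r_C3 − 270 = 0  ⇒  r_C3 = 10 (r>0 drops 1)

10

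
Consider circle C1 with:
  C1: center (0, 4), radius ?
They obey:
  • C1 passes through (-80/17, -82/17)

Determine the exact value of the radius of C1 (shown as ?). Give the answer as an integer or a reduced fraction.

1. [C1∋P]  r_C1² − 100 = 0  ⇒  r_C1 = 10 (r>0 drops 1)

10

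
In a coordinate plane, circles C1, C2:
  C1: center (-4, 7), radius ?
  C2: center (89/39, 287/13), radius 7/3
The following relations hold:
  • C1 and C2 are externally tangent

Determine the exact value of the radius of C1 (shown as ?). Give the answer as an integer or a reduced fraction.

1. [ext C1·C2]  r_C1² + (14/3)r_C1 − 784/3 = 0  ⇒  r_C1 = 14 (r>0 drops 1)

14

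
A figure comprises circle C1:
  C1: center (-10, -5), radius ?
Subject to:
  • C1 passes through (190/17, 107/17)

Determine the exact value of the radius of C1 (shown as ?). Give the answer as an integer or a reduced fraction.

24

1. [C1∋P]  r_C1² − 576 = 0  ⇒  r_C1 = 24 (r>0 drops 1)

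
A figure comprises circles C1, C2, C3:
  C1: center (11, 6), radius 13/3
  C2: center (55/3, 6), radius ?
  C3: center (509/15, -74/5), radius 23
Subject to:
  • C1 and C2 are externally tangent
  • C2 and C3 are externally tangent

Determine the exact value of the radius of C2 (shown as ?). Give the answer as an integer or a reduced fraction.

3

1. [ext C1·C2]  r_C2² + (26/3)r_C2 − 35 = 0  ⇒  r_C2 = 3 (r>0 drops 1)
2. [ext C2·C3]  r_C2² + 46r_C2 − 147 = 0  ⇒  r_C2 = 3 (r>0 drops 1)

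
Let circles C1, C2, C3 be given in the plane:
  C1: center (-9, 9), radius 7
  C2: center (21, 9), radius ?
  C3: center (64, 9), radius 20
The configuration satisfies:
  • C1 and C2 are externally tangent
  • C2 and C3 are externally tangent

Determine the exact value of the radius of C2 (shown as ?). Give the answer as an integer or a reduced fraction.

1. [ext C1·C2]  r_C2² + 14r_C2 − 851 = 0  ⇒  r_C2 = 23 (r>0 drops 1)
2. [ext C2·C3]  r_C2² + 40r_C2 − 1449 = 0  ⇒  r_C2 = 23 (r>0 drops 1)

23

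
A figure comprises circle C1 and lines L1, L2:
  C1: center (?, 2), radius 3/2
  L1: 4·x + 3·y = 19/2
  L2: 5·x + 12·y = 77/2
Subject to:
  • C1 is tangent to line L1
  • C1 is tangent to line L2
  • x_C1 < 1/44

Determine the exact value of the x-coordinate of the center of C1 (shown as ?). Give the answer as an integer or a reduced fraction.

-1

1. [C1‖L1]  x_C1² − (7/4)x_C1 − 11/4 = 0  ⇒  x_C1 = -1 or 11/4
2. [C1‖L2]  x_C1² − (29/5)x_C1 − 34/5 = 0  ⇒  x_C1 = -1 or 34/5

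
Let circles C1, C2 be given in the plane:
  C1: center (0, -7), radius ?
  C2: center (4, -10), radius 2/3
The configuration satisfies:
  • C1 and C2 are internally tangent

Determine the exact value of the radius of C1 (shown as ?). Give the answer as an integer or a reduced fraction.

17/3

1. [int C1,C2]  r_C1² − (4/3)r_C1 − 221/9 = 0  ⇒  r_C1 = 17/3 (r>0 drops 1)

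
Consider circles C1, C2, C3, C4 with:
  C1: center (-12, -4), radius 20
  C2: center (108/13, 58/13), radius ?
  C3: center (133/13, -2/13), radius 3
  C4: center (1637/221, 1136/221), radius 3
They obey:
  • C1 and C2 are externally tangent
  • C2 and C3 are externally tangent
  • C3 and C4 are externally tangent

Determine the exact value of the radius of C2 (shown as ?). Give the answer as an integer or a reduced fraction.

2

1. [ext C1·C2]  r_C2² + 40r_C2 − 84 = 0  ⇒  r_C2 = 2 (r>0 drops 1)
2. [ext C2·C3]  r_C2² + 6r_C2 − 16 = 0  ⇒  r_C2 = 2 (r>0 drops 1)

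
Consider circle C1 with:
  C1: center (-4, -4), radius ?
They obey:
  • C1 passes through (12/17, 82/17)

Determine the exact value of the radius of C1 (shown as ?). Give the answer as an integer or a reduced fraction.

1. [C1∋P]  r_C1² − 100 = 0  ⇒  r_C1 = 10 (r>0 drops 1)

10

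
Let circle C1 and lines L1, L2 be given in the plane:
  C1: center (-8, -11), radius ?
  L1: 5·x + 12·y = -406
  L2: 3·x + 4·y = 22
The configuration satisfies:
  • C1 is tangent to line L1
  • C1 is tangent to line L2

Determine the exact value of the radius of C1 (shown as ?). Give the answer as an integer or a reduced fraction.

1. [C1‖L1]  r_C1² − 324 = 0  ⇒  r_C1 = 18 (r>0 drops 1)
2. [C1‖L2]  r_C1² − 324 = 0  ⇒  r_C1 = 18 (r>0 drops 1)

18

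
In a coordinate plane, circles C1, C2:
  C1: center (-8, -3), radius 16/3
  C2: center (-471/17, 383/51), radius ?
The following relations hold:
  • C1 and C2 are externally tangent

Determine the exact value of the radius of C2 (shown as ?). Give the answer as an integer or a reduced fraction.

1. [ext C1·C2]  r_C2² + (32/3)r_C2 − 1411/3 = 0  ⇒  r_C2 = 17 (r>0 drops 1)

17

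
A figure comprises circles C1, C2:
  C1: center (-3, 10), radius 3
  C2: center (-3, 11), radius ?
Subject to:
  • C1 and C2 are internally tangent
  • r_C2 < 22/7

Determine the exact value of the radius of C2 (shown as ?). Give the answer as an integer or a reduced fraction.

1. [int C1,C2]  r_C2² − 6r_C2 + 8 = 0  ⇒  r_C2 = 2 or 4
2. given r_C2 < 22/7: keep 2

2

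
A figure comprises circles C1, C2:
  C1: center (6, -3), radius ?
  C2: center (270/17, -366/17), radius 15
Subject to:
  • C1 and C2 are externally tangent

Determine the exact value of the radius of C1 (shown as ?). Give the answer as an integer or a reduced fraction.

6

1. [ext C1·C2]  r_C1² + 30r_C1 − 216 = 0  ⇒  r_C1 = 6 (r>0 drops 1)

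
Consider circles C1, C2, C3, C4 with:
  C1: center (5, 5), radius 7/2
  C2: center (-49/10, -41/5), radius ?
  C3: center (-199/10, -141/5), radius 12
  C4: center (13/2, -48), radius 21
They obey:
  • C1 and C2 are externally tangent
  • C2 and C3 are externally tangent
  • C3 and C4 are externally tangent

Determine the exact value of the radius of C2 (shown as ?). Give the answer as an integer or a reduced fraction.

1. [ext C1·C2]  r_C2² + 7r_C2 − 260 = 0  ⇒  r_C2 = 13 (r>0 drops 1)
2. [ext C2·C3]  r_C2² + 24r_C2 − 481 = 0  ⇒  r_C2 = 13 (r>0 drops 1)

13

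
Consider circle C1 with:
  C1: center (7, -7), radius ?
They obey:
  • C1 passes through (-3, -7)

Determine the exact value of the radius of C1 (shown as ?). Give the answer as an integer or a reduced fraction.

1. [C1∋P]  r_C1² − 100 = 0  ⇒  r_C1 = 10 (r>0 drops 1)

10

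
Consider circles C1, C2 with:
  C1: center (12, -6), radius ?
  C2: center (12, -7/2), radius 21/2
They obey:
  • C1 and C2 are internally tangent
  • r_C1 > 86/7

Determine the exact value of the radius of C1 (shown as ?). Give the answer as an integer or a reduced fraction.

13

1. [int C1,C2]  r_C1² − 21r_C1 + 104 = 0  ⇒  r_C1 = 8 or 13
2. given r_C1 > 86/7: keep 13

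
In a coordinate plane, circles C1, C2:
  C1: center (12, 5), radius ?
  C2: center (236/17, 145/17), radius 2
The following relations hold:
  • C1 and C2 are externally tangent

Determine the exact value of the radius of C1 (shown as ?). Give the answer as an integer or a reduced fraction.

2

1. [ext C1·C2]  r_C1² + 4r_C1 − 12 = 0  ⇒  r_C1 = 2 (r>0 drops 1)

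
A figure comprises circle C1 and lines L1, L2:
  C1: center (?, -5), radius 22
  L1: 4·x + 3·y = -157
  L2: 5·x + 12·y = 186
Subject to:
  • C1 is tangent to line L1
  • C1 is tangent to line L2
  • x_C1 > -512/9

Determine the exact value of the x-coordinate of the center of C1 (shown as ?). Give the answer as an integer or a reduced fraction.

1. [C1‖L1]  x_C1² + 71x_C1 + 504 = 0  ⇒  x_C1 = -63 or -8
2. [C1‖L2]  x_C1² − (492/5)x_C1 − 4256/5 = 0  ⇒  x_C1 = -8 or 532/5

-8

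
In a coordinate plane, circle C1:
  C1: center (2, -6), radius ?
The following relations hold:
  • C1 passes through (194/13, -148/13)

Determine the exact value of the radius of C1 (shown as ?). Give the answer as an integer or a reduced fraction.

1. [C1∋P]  r_C1² − 196 = 0  ⇒  r_C1 = 14 (r>0 drops 1)

14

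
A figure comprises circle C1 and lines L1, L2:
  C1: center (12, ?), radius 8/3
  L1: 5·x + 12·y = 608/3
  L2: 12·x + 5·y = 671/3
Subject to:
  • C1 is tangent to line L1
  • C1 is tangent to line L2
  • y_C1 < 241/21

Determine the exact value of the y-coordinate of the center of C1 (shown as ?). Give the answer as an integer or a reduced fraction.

1. [C1‖L1]  y_C1² − (214/9)y_C1 + 133 = 0  ⇒  y_C1 = 9 or 133/9
2. [C1‖L2]  y_C1² − (478/15)y_C1 + 1029/5 = 0  ⇒  y_C1 = 9 or 343/15

9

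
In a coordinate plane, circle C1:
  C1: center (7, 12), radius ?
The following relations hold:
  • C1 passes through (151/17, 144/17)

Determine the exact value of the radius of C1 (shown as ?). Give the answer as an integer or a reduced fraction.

4

1. [C1∋P]  r_C1² − 16 = 0  ⇒  r_C1 = 4 (r>0 drops 1)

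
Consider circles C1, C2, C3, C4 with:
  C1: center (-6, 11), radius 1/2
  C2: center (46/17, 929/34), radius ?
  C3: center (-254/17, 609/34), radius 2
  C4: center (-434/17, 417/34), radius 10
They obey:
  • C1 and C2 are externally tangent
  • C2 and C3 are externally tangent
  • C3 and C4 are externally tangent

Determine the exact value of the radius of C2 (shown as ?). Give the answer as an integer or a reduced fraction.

1. [ext C1·C2]  r_C2² + 1r_C2 − 342 = 0  ⇒  r_C2 = 18 (r>0 drops 1)
2. [ext C2·C3]  r_C2² + 4r_C2 − 396 = 0  ⇒  r_C2 = 18 (r>0 drops 1)

18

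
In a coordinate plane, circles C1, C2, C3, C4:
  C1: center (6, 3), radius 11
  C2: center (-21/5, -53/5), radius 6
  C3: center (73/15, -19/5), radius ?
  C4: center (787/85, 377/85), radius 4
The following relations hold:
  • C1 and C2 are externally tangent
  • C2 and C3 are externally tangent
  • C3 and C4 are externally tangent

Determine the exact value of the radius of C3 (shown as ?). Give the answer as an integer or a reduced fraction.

16/3

1. [ext C2·C3]  r_C3² + 12r_C3 − 832/9 = 0  ⇒  r_C3 = 16/3 (r>0 drops 1)
2. [ext C3·C4]  r_C3² + 8r_C3 − 640/9 = 0  ⇒  r_C3 = 16/3 (r>0 drops 1)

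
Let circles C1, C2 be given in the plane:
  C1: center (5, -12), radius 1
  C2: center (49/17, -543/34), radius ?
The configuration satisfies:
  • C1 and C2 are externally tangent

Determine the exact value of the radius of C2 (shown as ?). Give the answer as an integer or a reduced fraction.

1. [ext C1·C2]  r_C2² + 2r_C2 − 77/4 = 0  ⇒  r_C2 = 7/2 (r>0 drops 1)

7/2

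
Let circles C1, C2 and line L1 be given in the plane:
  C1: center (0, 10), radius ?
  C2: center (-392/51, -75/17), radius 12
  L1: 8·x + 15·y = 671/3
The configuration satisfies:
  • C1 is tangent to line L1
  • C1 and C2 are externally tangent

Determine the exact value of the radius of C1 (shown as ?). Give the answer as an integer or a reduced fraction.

13/3

1. [C1‖L1]  r_C1² − 169/9 = 0  ⇒  r_C1 = 13/3 (r>0 drops 1)
2. [ext C1·C2]  r_C1² + 24r_C1 − 1105/9 = 0  ⇒  r_C1 = 13/3 (r>0 drops 1)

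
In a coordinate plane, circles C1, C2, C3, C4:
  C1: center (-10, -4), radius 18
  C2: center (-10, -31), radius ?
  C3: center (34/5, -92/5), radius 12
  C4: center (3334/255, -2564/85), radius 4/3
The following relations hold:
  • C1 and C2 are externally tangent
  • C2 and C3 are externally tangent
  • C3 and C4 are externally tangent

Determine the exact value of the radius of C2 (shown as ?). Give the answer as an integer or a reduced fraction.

1. [ext C1·C2]  r_C2² + 36r_C2 − 405 = 0  ⇒  r_C2 = 9 (r>0 drops 1)
2. [ext C2·C3]  r_C2² + 24r_C2 − 297 = 0  ⇒  r_C2 = 9 (r>0 drops 1)

9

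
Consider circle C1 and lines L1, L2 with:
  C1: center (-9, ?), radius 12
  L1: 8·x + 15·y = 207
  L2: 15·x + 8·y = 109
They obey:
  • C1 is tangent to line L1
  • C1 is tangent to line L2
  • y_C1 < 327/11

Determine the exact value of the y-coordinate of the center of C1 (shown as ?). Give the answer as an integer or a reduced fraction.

5

1. [C1‖L1]  y_C1² − (186/5)y_C1 + 161 = 0  ⇒  y_C1 = 5 or 161/5
2. [C1‖L2]  y_C1² − 61y_C1 + 280 = 0  ⇒  y_C1 = 5 or 56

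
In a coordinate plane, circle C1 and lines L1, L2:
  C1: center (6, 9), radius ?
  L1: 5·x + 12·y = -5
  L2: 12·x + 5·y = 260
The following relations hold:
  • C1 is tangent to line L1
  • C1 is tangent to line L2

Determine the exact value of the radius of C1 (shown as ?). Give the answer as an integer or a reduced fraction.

1. [C1‖L1]  r_C1² − 121 = 0  ⇒  r_C1 = 11 (r>0 drops 1)
2. [C1‖L2]  r_C1² − 121 = 0  ⇒  r_C1 = 11 (r>0 drops 1)

11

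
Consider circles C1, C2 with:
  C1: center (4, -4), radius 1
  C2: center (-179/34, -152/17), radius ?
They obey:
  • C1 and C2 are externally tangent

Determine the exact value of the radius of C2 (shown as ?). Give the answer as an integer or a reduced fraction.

1. [ext C1·C2]  r_C2² + 2r_C2 − 437/4 = 0  ⇒  r_C2 = 19/2 (r>0 drops 1)

19/2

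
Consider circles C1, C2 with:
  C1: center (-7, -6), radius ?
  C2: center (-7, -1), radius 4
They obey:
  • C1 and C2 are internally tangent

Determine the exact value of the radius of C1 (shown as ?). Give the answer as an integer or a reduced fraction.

9

1. [int C1,C2]  r_C1² − 8r_C1 − 9 = 0  ⇒  r_C1 = 9 (r>0 drops 1)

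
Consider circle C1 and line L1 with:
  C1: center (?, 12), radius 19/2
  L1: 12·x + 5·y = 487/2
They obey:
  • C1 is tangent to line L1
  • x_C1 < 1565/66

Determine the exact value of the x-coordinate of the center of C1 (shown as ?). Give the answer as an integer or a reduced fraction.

1. [C1‖L1]  x_C1² − (367/12)x_C1 + 1535/12 = 0  ⇒  x_C1 = 5 or 307/12
2. given x_C1 < 1565/66: keep 5

5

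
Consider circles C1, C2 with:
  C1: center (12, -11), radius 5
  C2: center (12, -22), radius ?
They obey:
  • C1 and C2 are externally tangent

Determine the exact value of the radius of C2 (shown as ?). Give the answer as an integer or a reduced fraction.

1. [ext C1·C2]  r_C2² + 10r_C2 − 96 = 0  ⇒  r_C2 = 6 (r>0 drops 1)

6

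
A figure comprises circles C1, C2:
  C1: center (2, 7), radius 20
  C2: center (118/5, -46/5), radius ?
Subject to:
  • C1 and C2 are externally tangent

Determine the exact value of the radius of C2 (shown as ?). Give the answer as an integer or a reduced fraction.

7

1. [ext C1·C2]  r_C2² + 40r_C2 − 329 = 0  ⇒  r_C2 = 7 (r>0 drops 1)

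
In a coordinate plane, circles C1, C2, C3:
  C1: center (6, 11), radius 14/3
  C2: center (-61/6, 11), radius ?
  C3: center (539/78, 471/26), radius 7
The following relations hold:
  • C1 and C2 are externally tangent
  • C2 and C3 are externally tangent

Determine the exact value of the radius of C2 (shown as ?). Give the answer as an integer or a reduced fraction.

1. [ext C1·C2]  r_C2² + (28/3)r_C2 − 2875/12 = 0  ⇒  r_C2 = 23/2 (r>0 drops 1)
2. [ext C2·C3]  r_C2² + 14r_C2 − 1173/4 = 0  ⇒  r_C2 = 23/2 (r>0 drops 1)

23/2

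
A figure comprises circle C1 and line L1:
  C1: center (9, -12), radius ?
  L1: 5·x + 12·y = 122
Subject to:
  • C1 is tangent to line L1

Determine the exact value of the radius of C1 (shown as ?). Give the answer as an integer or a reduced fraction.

17

1. [C1‖L1]  r_C1² − 289 = 0  ⇒  r_C1 = 17 (r>0 drops 1)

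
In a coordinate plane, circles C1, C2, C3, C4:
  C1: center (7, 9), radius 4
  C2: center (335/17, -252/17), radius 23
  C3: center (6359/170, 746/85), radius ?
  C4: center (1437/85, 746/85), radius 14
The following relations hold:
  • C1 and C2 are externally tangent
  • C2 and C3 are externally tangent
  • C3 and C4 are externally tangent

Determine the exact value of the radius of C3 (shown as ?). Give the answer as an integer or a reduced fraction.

1. [ext C2·C3]  r_C3² + 46r_C3 − 1365/4 = 0  ⇒  r_C3 = 13/2 (r>0 drops 1)
2. [ext C3·C4]  r_C3² + 28r_C3 − 897/4 = 0  ⇒  r_C3 = 13/2 (r>0 drops 1)

13/2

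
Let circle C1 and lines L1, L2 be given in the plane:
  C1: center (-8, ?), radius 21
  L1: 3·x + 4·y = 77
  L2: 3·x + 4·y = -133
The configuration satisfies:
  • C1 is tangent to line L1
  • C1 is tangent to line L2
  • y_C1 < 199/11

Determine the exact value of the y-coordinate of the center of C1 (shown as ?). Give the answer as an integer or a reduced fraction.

-1

1. [C1‖L1]  y_C1² − (101/2)y_C1 − 103/2 = 0  ⇒  y_C1 = -1 or 103/2
2. [C1‖L2]  y_C1² + (109/2)y_C1 + 107/2 = 0  ⇒  y_C1 = -107/2 or -1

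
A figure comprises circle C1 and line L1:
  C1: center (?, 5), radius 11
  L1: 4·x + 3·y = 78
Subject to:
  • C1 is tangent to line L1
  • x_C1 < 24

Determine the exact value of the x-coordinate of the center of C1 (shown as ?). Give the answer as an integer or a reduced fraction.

2

1. [C1‖L1]  x_C1² − (63/2)x_C1 + 59 = 0  ⇒  x_C1 = 2 or 59/2
2. given x_C1 < 24: keep 2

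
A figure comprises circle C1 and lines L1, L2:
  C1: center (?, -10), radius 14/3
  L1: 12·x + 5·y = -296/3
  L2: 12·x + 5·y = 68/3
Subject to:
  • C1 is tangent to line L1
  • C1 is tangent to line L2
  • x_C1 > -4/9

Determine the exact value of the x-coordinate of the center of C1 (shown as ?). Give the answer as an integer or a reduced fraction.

1

1. [C1‖L1]  x_C1² + (73/9)x_C1 − 82/9 = 0  ⇒  x_C1 = -82/9 or 1
2. [C1‖L2]  x_C1² − (109/9)x_C1 + 100/9 = 0  ⇒  x_C1 = 1 or 100/9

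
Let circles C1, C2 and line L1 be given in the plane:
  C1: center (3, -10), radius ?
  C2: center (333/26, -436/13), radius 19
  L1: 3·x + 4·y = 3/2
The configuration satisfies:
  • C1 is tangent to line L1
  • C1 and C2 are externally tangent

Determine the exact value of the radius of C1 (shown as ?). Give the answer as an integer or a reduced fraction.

13/2

1. [C1‖L1]  r_C1² − 169/4 = 0  ⇒  r_C1 = 13/2 (r>0 drops 1)
2. [ext C1·C2]  r_C1² + 38r_C1 − 1157/4 = 0  ⇒  r_C1 = 13/2 (r>0 drops 1)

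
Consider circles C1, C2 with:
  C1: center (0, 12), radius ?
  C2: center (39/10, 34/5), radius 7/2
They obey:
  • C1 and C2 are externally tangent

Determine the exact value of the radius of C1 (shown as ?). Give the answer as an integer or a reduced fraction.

1. [ext C1·C2]  r_C1² + 7r_C1 − 30 = 0  ⇒  r_C1 = 3 (r>0 drops 1)

3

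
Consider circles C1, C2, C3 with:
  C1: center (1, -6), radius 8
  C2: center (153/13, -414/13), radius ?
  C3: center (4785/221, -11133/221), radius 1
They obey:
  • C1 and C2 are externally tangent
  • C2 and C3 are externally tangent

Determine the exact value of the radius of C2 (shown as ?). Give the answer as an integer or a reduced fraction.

20

1. [ext C1·C2]  r_C2² + 16r_C2 − 720 = 0  ⇒  r_C2 = 20 (r>0 drops 1)
2. [ext C2·C3]  r_C2² + 2r_C2 − 440 = 0  ⇒  r_C2 = 20 (r>0 drops 1)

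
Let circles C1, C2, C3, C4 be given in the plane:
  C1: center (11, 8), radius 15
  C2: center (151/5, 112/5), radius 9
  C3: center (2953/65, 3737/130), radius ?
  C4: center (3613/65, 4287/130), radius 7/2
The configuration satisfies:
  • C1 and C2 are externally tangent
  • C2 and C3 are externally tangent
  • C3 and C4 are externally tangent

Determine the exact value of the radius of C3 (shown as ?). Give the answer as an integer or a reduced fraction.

15/2

1. [ext C2·C3]  r_C3² + 18r_C3 − 765/4 = 0  ⇒  r_C3 = 15/2 (r>0 drops 1)
2. [ext C3·C4]  r_C3² + 7r_C3 − 435/4 = 0  ⇒  r_C3 = 15/2 (r>0 drops 1)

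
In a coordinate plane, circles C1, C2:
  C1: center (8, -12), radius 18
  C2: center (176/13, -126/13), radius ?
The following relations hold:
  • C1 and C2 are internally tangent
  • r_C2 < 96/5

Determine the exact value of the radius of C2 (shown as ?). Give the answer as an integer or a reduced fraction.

12

1. [int C1,C2]  r_C2² − 36r_C2 + 288 = 0  ⇒  r_C2 = 12 or 24
2. given r_C2 < 96/5: keep 12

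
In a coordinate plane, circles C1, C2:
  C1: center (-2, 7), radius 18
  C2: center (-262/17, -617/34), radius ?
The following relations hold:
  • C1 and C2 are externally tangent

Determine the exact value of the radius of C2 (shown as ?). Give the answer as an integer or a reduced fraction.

1. [ext C1·C2]  r_C2² + 36r_C2 − 1953/4 = 0  ⇒  r_C2 = 21/2 (r>0 drops 1)

21/2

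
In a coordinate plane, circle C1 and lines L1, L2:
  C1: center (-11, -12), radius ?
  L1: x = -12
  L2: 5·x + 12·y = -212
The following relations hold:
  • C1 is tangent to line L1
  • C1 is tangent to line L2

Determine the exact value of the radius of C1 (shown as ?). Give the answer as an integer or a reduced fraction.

1. [C1‖L1]  r_C1² − 1 = 0  ⇒  r_C1 = 1 (r>0 drops 1)
2. [C1‖L2]  r_C1² − 1 = 0  ⇒  r_C1 = 1 (r>0 drops 1)

1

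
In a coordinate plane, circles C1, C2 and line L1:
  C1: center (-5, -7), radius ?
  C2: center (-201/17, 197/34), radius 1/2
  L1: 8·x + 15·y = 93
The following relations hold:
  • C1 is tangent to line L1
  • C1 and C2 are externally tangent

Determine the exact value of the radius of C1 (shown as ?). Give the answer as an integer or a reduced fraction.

14

1. [C1‖L1]  r_C1² − 196 = 0  ⇒  r_C1 = 14 (r>0 drops 1)
2. [ext C1·C2]  r_C1² + 1r_C1 − 210 = 0  ⇒  r_C1 = 14 (r>0 drops 1)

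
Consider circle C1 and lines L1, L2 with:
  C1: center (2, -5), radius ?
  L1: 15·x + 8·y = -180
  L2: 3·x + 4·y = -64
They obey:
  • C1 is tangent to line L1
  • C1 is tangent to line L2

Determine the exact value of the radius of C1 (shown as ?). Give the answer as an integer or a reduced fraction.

1. [C1‖L1]  r_C1² − 100 = 0  ⇒  r_C1 = 10 (r>0 drops 1)
2. [C1‖L2]  r_C1² − 100 = 0  ⇒  r_C1 = 10 (r>0 drops 1)

10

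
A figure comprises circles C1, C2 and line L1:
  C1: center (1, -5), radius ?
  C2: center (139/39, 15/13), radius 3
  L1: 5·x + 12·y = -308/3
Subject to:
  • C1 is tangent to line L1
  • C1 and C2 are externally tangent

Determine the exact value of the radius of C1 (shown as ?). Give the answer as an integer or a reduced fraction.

11/3

1. [C1‖L1]  r_C1² − 121/9 = 0  ⇒  r_C1 = 11/3 (r>0 drops 1)
2. [ext C1·C2]  r_C1² + 6r_C1 − 319/9 = 0  ⇒  r_C1 = 11/3 (r>0 drops 1)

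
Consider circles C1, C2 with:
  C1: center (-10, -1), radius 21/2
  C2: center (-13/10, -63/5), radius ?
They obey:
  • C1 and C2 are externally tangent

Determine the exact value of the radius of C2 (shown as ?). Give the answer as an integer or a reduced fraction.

4

1. [ext C1·C2]  r_C2² + 21r_C2 − 100 = 0  ⇒  r_C2 = 4 (r>0 drops 1)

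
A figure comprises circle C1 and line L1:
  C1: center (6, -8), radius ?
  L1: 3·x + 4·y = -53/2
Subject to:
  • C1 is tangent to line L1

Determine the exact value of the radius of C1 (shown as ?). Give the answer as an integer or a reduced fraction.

5/2

1. [C1‖L1]  r_C1² − 25/4 = 0  ⇒  r_C1 = 5/2 (r>0 drops 1)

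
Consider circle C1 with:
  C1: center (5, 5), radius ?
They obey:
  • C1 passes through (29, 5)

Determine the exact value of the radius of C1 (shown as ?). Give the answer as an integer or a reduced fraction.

24

1. [C1∋P]  r_C1² − 576 = 0  ⇒  r_C1 = 24 (r>0 drops 1)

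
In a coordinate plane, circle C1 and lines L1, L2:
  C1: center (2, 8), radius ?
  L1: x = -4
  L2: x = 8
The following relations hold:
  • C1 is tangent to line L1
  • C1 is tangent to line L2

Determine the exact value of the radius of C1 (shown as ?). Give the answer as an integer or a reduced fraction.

1. [C1‖L1]  r_C1² − 36 = 0  ⇒  r_C1 = 6 (r>0 drops 1)
2. [C1‖L2]  r_C1² − 36 = 0  ⇒  r_C1 = 6 (r>0 drops 1)

6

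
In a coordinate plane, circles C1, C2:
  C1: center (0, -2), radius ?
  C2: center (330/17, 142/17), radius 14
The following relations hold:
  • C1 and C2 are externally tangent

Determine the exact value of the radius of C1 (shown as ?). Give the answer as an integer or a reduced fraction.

8

1. [ext C1·C2]  r_C1² + 28r_C1 − 288 = 0  ⇒  r_C1 = 8 (r>0 drops 1)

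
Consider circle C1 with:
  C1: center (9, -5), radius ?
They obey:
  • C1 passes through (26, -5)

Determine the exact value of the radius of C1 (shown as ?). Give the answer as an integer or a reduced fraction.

1. [C1∋P]  r_C1² − 289 = 0  ⇒  r_C1 = 17 (r>0 drops 1)

17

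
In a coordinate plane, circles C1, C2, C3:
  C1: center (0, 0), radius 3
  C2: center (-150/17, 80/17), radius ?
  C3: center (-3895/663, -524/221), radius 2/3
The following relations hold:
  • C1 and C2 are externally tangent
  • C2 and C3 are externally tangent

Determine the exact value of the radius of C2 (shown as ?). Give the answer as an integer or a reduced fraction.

7

1. [ext C1·C2]  r_C2² + 6r_C2 − 91 = 0  ⇒  r_C2 = 7 (r>0 drops 1)
2. [ext C2·C3]  r_C2² + (4/3)r_C2 − 175/3 = 0  ⇒  r_C2 = 7 (r>0 drops 1)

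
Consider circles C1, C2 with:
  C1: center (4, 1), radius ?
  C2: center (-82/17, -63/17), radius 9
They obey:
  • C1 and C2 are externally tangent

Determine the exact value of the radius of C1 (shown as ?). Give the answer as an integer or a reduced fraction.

1

1. [ext C1·C2]  r_C1² + 18r_C1 − 19 = 0  ⇒  r_C1 = 1 (r>0 drops 1)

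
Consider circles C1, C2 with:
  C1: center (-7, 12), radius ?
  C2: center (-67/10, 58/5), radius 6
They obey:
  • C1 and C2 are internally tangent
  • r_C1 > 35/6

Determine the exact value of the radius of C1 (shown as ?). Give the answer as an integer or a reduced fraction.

13/2

1. [int C1,C2]  r_C1² − 12r_C1 + 143/4 = 0  ⇒  r_C1 = 11/2 or 13/2
2. given r_C1 > 35/6: keep 13/2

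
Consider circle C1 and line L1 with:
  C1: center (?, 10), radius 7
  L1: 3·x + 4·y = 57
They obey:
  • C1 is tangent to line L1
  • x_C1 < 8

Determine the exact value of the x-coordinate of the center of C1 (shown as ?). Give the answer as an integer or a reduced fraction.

-6

1. [C1‖L1]  x_C1² − (34/3)x_C1 − 104 = 0  ⇒  x_C1 = -6 or 52/3
2. given x_C1 < 8: keep -6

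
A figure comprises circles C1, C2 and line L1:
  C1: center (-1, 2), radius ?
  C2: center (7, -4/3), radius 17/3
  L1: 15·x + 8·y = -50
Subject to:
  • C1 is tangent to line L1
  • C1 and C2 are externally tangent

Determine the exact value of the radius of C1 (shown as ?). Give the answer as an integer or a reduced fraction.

1. [C1‖L1]  r_C1² − 9 = 0  ⇒  r_C1 = 3 (r>0 drops 1)
2. [ext C1·C2]  r_C1² + (34/3)r_C1 − 43 = 0  ⇒  r_C1 = 3 (r>0 drops 1)

3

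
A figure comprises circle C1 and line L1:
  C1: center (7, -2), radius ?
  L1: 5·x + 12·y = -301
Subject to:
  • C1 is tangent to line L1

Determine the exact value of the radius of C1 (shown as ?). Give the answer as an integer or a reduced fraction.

24

1. [C1‖L1]  r_C1² − 576 = 0  ⇒  r_C1 = 24 (r>0 drops 1)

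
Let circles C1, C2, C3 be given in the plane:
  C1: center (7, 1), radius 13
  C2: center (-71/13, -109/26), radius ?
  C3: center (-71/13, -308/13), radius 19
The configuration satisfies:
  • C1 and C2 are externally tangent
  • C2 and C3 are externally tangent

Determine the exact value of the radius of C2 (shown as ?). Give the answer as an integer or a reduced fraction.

1. [ext C1·C2]  r_C2² + 26r_C2 − 53/4 = 0  ⇒  r_C2 = 1/2 (r>0 drops 1)
2. [ext C2·C3]  r_C2² + 38r_C2 − 77/4 = 0  ⇒  r_C2 = 1/2 (r>0 drops 1)

1/2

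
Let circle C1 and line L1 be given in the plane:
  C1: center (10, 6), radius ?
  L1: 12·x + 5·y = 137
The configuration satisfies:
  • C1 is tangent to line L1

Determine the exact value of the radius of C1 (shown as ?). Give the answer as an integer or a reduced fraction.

1. [C1‖L1]  r_C1² − 1 = 0  ⇒  r_C1 = 1 (r>0 drops 1)

1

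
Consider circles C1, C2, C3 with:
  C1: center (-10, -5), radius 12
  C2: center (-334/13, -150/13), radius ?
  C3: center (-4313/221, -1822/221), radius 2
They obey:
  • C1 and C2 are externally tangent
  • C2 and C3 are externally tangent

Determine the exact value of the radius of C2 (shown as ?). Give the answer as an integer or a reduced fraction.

5

1. [ext C1·C2]  r_C2² + 24r_C2 − 145 = 0  ⇒  r_C2 = 5 (r>0 drops 1)
2. [ext C2·C3]  r_C2² + 4r_C2 − 45 = 0  ⇒  r_C2 = 5 (r>0 drops 1)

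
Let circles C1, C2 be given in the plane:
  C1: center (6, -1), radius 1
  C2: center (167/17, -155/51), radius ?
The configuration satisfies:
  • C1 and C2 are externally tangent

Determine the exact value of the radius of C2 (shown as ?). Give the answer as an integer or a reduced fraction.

1. [ext C1·C2]  r_C2² + 2r_C2 − 160/9 = 0  ⇒  r_C2 = 10/3 (r>0 drops 1)

10/3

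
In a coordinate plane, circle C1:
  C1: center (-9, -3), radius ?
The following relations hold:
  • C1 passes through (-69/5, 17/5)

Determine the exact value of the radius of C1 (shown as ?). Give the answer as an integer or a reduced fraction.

8

1. [C1∋P]  r_C1² − 64 = 0  ⇒  r_C1 = 8 (r>0 drops 1)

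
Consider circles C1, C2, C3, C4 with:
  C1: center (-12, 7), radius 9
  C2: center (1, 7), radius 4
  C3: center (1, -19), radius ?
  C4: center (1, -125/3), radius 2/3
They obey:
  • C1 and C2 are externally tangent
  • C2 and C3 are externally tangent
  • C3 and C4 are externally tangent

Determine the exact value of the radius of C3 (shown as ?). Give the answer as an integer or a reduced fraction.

1. [ext C2·C3]  r_C3² + 8r_C3 − 660 = 0  ⇒  r_C3 = 22 (r>0 drops 1)
2. [ext C3·C4]  r_C3² + (4/3)r_C3 − 1540/3 = 0  ⇒  r_C3 = 22 (r>0 drops 1)

22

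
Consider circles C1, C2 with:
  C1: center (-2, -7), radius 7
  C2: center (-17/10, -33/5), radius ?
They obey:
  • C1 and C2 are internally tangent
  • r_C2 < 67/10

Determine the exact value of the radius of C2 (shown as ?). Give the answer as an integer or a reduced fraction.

13/2

1. [int C1,C2]  r_C2² − 14r_C2 + 195/4 = 0  ⇒  r_C2 = 13/2 or 15/2
2. given r_C2 < 67/10: keep 13/2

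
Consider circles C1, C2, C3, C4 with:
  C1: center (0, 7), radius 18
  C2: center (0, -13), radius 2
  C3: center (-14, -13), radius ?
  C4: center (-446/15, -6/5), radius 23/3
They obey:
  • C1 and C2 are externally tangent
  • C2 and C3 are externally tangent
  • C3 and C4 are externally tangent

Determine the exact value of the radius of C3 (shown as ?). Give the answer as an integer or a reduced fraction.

12

1. [ext C2·C3]  r_C3² + 4r_C3 − 192 = 0  ⇒  r_C3 = 12 (r>0 drops 1)
2. [ext C3·C4]  r_C3² + (46/3)r_C3 − 328 = 0  ⇒  r_C3 = 12 (r>0 drops 1)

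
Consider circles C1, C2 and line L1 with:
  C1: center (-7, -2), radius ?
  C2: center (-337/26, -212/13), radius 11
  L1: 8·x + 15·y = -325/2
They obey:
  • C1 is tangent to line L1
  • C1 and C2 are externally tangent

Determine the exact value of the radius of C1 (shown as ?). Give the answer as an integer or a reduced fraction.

1. [C1‖L1]  r_C1² − 81/4 = 0  ⇒  r_C1 = 9/2 (r>0 drops 1)
2. [ext C1·C2]  r_C1² + 22r_C1 − 477/4 = 0  ⇒  r_C1 = 9/2 (r>0 drops 1)

9/2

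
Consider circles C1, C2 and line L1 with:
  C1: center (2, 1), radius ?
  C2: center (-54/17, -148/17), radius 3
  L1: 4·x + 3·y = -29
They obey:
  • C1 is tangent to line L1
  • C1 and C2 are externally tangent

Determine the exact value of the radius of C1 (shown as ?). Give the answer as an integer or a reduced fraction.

1. [C1‖L1]  r_C1² − 64 = 0  ⇒  r_C1 = 8 (r>0 drops 1)
2. [ext C1·C2]  r_C1² + 6r_C1 − 112 = 0  ⇒  r_C1 = 8 (r>0 drops 1)

8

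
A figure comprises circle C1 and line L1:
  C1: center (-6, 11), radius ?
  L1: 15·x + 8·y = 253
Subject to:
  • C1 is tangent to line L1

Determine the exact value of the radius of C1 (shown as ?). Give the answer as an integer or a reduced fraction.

15

1. [C1‖L1]  r_C1² − 225 = 0  ⇒  r_C1 = 15 (r>0 drops 1)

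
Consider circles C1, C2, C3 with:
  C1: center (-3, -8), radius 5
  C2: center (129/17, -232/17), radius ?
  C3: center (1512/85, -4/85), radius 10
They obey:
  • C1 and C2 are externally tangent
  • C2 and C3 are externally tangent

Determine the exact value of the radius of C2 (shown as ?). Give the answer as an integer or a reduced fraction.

1. [ext C1·C2]  r_C2² + 10r_C2 − 119 = 0  ⇒  r_C2 = 7 (r>0 drops 1)
2. [ext C2·C3]  r_C2² + 20r_C2 − 189 = 0  ⇒  r_C2 = 7 (r>0 drops 1)

7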